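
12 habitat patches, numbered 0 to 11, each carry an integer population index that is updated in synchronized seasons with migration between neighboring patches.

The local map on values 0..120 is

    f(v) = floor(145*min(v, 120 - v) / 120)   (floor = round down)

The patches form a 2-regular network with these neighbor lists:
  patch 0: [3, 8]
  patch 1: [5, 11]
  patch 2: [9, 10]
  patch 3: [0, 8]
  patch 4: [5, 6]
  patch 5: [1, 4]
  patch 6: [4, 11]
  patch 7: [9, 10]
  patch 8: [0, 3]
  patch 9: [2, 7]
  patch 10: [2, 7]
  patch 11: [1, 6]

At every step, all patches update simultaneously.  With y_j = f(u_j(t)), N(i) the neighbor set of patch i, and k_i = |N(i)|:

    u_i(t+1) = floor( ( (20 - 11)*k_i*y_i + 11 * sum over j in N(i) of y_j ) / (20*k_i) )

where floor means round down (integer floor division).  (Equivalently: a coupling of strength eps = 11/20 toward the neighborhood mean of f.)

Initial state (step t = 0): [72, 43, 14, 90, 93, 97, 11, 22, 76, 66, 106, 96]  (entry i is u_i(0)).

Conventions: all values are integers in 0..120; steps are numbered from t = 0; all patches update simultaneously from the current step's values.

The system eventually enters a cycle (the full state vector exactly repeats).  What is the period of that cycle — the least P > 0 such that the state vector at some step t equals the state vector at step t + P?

Simulating step by step:
t=0: [72, 43, 14, 90, 93, 97, 11, 22, 76, 66, 106, 96]
t=1: [50, 38, 29, 46, 25, 34, 22, 33, 49, 40, 18, 30]
t=2: [58, 41, 34, 57, 31, 39, 29, 36, 58, 41, 29, 35]
t=3: [69, 46, 41, 69, 39, 44, 37, 42, 69, 45, 38, 42]
t=4: [61, 53, 49, 61, 47, 51, 46, 49, 61, 51, 47, 49]
t=5: [71, 61, 58, 71, 57, 60, 56, 58, 71, 59, 57, 59]
t=6: [59, 71, 69, 59, 68, 70, 68, 69, 59, 70, 69, 69]
t=7: [71, 59, 60, 71, 61, 60, 61, 60, 71, 60, 61, 60]
t=8: [59, 71, 71, 59, 71, 71, 71, 71, 59, 72, 71, 71]
t=9: [71, 59, 58, 71, 59, 59, 59, 58, 71, 58, 59, 59]
t=10: [59, 71, 70, 59, 71, 71, 71, 70, 59, 70, 70, 71]
t=11: [71, 59, 60, 71, 59, 59, 59, 60, 71, 60, 60, 59]
t=12: [59, 71, 72, 59, 71, 71, 71, 72, 59, 72, 72, 71]
t=13: [71, 59, 58, 71, 59, 59, 59, 58, 71, 58, 58, 59]
t=14: [59, 71, 70, 59, 71, 71, 71, 70, 59, 70, 70, 71]

Answer: 4
Key observation: The state at step 10, [59, 71, 70, 59, 71, 71, 71, 70, 59, 70, 70, 71], reappears at step 14 — and no state repeats earlier — so the cycle the system enters has period 4.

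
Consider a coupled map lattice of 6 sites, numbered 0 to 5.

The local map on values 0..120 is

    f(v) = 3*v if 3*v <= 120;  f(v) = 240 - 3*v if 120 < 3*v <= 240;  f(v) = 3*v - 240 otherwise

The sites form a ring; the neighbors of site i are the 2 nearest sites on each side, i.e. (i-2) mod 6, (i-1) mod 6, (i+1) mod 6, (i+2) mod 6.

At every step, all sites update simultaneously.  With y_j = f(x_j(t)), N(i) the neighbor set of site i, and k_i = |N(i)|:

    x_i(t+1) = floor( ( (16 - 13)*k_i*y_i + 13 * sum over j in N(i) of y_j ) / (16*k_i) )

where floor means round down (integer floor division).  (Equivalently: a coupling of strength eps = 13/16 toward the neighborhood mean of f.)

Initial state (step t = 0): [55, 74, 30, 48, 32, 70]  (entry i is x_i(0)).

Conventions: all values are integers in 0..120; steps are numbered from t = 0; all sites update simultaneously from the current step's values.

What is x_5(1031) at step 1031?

Answer: x_5(1031) = 108
Key observation: The state at step 4, [84, 84, 84, 84, 84, 84], reappears at step 8: the system is in a cycle of period 4 from step 4 on.  Therefore the state at step 1031 equals the state at step 4 + ((1031 - 4) mod 4) = 7, which is [108, 108, 108, 108, 108, 108].

Derivation:
t=0: [55, 74, 30, 48, 32, 70]
t=1: [61, 62, 74, 65, 77, 63]
t=2: [37, 44, 36, 35, 36, 43]
t=3: [109, 108, 108, 108, 108, 108]
t=4: [84, 84, 84, 84, 84, 84]
t=5: [12, 12, 12, 12, 12, 12]
t=6: [36, 36, 36, 36, 36, 36]
t=7: [108, 108, 108, 108, 108, 108]
t=8: [84, 84, 84, 84, 84, 84]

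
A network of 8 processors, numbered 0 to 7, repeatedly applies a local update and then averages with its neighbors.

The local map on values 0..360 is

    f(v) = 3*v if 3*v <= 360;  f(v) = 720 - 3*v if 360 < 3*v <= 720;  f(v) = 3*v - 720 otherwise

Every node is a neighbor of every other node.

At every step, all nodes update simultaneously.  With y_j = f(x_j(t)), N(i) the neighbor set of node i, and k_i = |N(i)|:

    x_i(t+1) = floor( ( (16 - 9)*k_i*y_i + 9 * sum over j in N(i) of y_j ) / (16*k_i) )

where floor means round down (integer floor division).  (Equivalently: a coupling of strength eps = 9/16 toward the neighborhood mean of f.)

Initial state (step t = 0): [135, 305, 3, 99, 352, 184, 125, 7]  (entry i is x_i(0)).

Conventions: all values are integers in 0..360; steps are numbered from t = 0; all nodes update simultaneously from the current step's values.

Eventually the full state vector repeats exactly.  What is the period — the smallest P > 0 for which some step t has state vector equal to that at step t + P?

Answer: 2
Key observation: The state at step 39, [86, 92, 86, 90, 96, 89, 97, 86], reappears at step 41 — and no state repeats earlier — so the cycle the system enters has period 2.

Derivation:
t=0: [135, 305, 3, 99, 352, 184, 125, 7]
t=1: [247, 205, 138, 241, 255, 195, 258, 142]
t=2: [84, 114, 186, 78, 93, 125, 96, 182]
t=3: [256, 288, 224, 250, 266, 290, 269, 228]
t=4: [67, 101, 67, 60, 77, 103, 80, 62]
t=5: [220, 256, 220, 213, 231, 259, 234, 215]
t=6: [55, 51, 55, 63, 43, 54, 40, 61]
t=7: [160, 156, 160, 169, 147, 159, 144, 167]
t=8: [244, 248, 244, 234, 258, 245, 261, 236]
t=9: [21, 25, 21, 23, 36, 22, 39, 21]
t=10: [72, 76, 72, 74, 88, 73, 91, 72]
t=11: [226, 230, 226, 228, 243, 227, 246, 226]
t=12: [35, 31, 35, 33, 23, 34, 27, 35]
t=13: [98, 94, 98, 96, 85, 97, 89, 98]
t=14: [287, 282, 287, 284, 273, 285, 277, 287]
t=15: [132, 127, 132, 129, 117, 130, 122, 132]
t=16: [330, 336, 330, 334, 340, 333, 341, 330]
t=17: [278, 284, 278, 282, 288, 281, 289, 278]
t=18: [122, 128, 122, 126, 132, 125, 133, 122]
t=19: [345, 339, 345, 341, 335, 342, 334, 345]
t=20: [306, 300, 306, 302, 296, 303, 295, 306]
t=21: [189, 183, 189, 185, 179, 186, 178, 189]
t=22: [161, 167, 161, 165, 171, 164, 172, 161]
t=23: [228, 222, 228, 224, 218, 225, 217, 228]
t=24: [44, 50, 44, 48, 54, 47, 55, 44]
t=25: [140, 146, 140, 144, 150, 143, 151, 140]
t=26: [291, 285, 291, 287, 281, 288, 280, 291]
t=27: [144, 138, 144, 140, 134, 141, 133, 144]
t=28: [296, 302, 296, 300, 306, 299, 307, 296]
t=29: [176, 182, 176, 180, 186, 179, 187, 176]
t=30: [183, 177, 183, 179, 173, 180, 172, 183]
t=31: [179, 185, 179, 183, 189, 182, 190, 179]
t=32: [174, 168, 174, 170, 164, 171, 163, 174]
t=33: [206, 212, 206, 210, 216, 209, 217, 206]
t=34: [93, 87, 93, 89, 83, 90, 82, 93]
t=35: [270, 264, 270, 266, 260, 267, 259, 270]
t=36: [81, 75, 81, 77, 71, 78, 70, 81]
t=37: [234, 228, 234, 230, 224, 231, 223, 234]
t=38: [26, 32, 26, 30, 36, 29, 37, 26]
t=39: [86, 92, 86, 90, 96, 89, 97, 86]
t=40: [266, 272, 266, 270, 276, 269, 277, 266]
t=41: [86, 92, 86, 90, 96, 89, 97, 86]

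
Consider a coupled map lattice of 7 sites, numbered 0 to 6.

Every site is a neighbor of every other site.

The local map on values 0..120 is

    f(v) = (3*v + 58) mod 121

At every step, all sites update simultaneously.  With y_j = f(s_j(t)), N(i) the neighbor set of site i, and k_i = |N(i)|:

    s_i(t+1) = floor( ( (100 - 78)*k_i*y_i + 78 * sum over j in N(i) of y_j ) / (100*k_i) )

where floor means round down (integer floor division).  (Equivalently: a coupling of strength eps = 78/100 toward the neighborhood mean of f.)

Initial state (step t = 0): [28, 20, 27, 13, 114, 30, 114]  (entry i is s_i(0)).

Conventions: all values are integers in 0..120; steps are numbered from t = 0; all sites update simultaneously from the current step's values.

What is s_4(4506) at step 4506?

Answer: s_4(4506) = 32
Key observation: The state at step 4, [45, 45, 45, 45, 45, 45, 45], reappears at step 9: the system is in a cycle of period 5 from step 4 on.  Therefore the state at step 4506 equals the state at step 4 + ((4506 - 4) mod 5) = 6, which is [32, 32, 32, 32, 32, 32, 32].

Derivation:
t=0: [28, 20, 27, 13, 114, 30, 114]
t=1: [48, 56, 47, 54, 49, 48, 49]
t=2: [86, 89, 86, 88, 87, 86, 87]
t=3: [76, 77, 76, 77, 77, 76, 77]
t=4: [45, 45, 45, 45, 45, 45, 45]
t=5: [72, 72, 72, 72, 72, 72, 72]
t=6: [32, 32, 32, 32, 32, 32, 32]
t=7: [33, 33, 33, 33, 33, 33, 33]
t=8: [36, 36, 36, 36, 36, 36, 36]
t=9: [45, 45, 45, 45, 45, 45, 45]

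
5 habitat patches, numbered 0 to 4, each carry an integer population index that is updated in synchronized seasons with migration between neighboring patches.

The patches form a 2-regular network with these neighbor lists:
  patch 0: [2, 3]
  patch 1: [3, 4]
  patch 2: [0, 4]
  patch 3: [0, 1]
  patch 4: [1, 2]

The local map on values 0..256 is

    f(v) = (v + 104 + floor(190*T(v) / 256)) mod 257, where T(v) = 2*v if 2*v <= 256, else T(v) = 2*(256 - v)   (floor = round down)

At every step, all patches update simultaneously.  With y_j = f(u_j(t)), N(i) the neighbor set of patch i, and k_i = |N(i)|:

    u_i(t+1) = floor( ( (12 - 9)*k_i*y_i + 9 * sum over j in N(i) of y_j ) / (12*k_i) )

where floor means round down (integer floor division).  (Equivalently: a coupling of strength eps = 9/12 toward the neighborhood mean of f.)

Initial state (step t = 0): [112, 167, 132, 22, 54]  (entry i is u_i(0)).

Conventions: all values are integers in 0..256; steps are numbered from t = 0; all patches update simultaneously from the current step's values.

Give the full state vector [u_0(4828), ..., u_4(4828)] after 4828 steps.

Simulating step by step:
t=0: [112, 167, 132, 22, 54]
t=1: [151, 185, 176, 141, 175]
t=2: [150, 146, 145, 148, 139]
t=3: [155, 156, 156, 155, 156]
t=4: [151, 151, 151, 151, 151]
t=5: [153, 153, 153, 153, 153]
t=6: [152, 152, 152, 152, 152]
t=7: [153, 153, 153, 153, 153]

Answer: [152, 152, 152, 152, 152]
Key observation: The state at step 5, [153, 153, 153, 153, 153], reappears at step 7: the system is in a cycle of period 2 from step 5 on.  Therefore the state at step 4828 equals the state at step 5 + ((4828 - 5) mod 2) = 6, which is [152, 152, 152, 152, 152].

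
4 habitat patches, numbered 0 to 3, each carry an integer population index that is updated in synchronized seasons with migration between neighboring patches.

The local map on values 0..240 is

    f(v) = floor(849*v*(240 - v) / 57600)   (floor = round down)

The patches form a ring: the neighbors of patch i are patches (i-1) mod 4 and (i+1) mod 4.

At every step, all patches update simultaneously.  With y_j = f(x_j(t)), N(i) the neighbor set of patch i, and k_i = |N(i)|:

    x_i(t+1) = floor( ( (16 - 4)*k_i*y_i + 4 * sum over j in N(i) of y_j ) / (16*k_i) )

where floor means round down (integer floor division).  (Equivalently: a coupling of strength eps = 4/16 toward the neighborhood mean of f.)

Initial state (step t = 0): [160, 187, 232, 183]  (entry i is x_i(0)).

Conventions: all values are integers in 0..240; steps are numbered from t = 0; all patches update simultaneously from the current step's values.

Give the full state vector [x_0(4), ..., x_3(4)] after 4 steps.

Answer: [192, 200, 184, 198]

Derivation:
t=0: [160, 187, 232, 183]
t=1: [178, 136, 57, 141]
t=2: [173, 195, 166, 193]
t=3: [160, 140, 168, 143]
t=4: [192, 200, 184, 198]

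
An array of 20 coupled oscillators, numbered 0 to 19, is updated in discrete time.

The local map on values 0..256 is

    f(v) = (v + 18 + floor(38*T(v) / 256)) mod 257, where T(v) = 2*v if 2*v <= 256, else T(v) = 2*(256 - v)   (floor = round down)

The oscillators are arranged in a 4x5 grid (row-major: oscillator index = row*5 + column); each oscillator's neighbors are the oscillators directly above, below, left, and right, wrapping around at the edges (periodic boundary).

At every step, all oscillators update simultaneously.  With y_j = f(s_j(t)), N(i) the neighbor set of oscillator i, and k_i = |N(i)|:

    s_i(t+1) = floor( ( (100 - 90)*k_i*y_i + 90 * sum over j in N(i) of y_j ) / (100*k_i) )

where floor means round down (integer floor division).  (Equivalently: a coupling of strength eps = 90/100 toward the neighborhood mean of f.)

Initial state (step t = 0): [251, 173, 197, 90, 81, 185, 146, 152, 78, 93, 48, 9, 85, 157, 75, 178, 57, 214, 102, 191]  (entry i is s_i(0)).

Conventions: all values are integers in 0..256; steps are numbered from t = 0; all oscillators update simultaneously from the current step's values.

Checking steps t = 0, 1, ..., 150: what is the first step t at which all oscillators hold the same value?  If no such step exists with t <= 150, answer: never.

Simulating step by step:
t=0: [251, 173, 197, 90, 81, 185, 146, 152, 78, 93, 48, 9, 85, 157, 75, 178, 57, 214, 102, 191]  (not all equal)
t=1: [177, 141, 201, 153, 127, 118, 169, 171, 164, 144, 140, 114, 165, 135, 157, 114, 168, 159, 197, 159]  (not all equal)
t=2: [181, 216, 206, 213, 202, 200, 188, 216, 200, 191, 177, 202, 194, 211, 195, 202, 185, 220, 202, 196]  (not all equal)
t=3: [236, 229, 244, 236, 231, 224, 238, 233, 238, 233, 232, 225, 241, 233, 229, 224, 239, 233, 240, 234]  (not all equal)
t=4: [228, 29, 58, 61, 26, 26, 170, 4, 0, 172, 227, 28, 57, 60, 25, 26, 171, 5, 1, 172]  (not all equal)
t=5: [72, 179, 54, 50, 180, 215, 62, 95, 98, 59, 71, 178, 53, 49, 179, 215, 62, 96, 98, 59]  (not all equal)
t=6: [220, 110, 140, 142, 107, 117, 195, 107, 104, 195, 219, 110, 139, 141, 107, 117, 195, 108, 104, 195]  (not all equal)
t=7: [171, 218, 169, 166, 218, 232, 168, 187, 189, 165, 171, 218, 169, 165, 218, 232, 168, 188, 189, 165]  (not all equal)
t=8: [132, 215, 225, 225, 214, 191, 182, 216, 214, 183, 132, 215, 225, 225, 214, 191, 183, 216, 215, 183]  (not all equal)
t=9: [231, 222, 247, 246, 222, 206, 238, 242, 242, 238, 231, 222, 247, 246, 222, 206, 238, 242, 242, 238]  (not all equal)
t=10: [245, 86, 62, 62, 86, 140, 168, 7, 7, 168, 245, 86, 62, 62, 86, 140, 168, 7, 7, 168]  (not all equal)
t=11: [145, 132, 73, 73, 132, 118, 128, 100, 100, 128, 145, 132, 73, 73, 132, 118, 128, 100, 100, 128]  (not all equal)
t=12: [180, 170, 144, 144, 170, 187, 173, 139, 139, 173, 180, 170, 144, 144, 170, 187, 173, 139, 139, 173]  (not all equal)
t=13: [219, 211, 197, 197, 211, 218, 210, 198, 198, 210, 219, 211, 197, 197, 211, 218, 210, 198, 198, 210]  (not all equal)
t=14: [244, 240, 234, 234, 240, 244, 241, 234, 234, 241, 244, 240, 234, 234, 240, 244, 241, 234, 234, 241]  (not all equal)
t=15: [6, 5, 1, 1, 5, 7, 4, 2, 2, 4, 6, 5, 1, 1, 5, 7, 4, 2, 2, 4]  (not all equal)
t=16: [25, 22, 20, 20, 22, 24, 23, 20, 20, 23, 25, 22, 20, 20, 22, 24, 23, 20, 20, 23]  (not all equal)
t=17: [47, 46, 43, 43, 46, 48, 46, 43, 43, 46, 47, 46, 43, 43, 46, 48, 46, 43, 43, 46]  (not all equal)
t=18: [78, 76, 73, 73, 76, 77, 76, 73, 73, 76, 78, 76, 73, 73, 76, 77, 76, 73, 73, 76]  (not all equal)
t=19: [116, 115, 112, 112, 115, 117, 115, 112, 112, 115, 116, 115, 112, 112, 115, 117, 115, 112, 112, 115]  (not all equal)
t=20: [168, 166, 163, 163, 166, 167, 166, 163, 163, 166, 168, 166, 163, 163, 166, 167, 166, 163, 163, 166]  (not all equal)
t=21: [210, 210, 208, 208, 210, 211, 209, 208, 208, 209, 210, 210, 208, 208, 210, 211, 209, 208, 208, 209]  (not all equal)
t=22: [241, 240, 240, 240, 240, 240, 240, 240, 240, 240, 241, 240, 240, 240, 240, 240, 240, 240, 240, 240]  (not all equal)
t=23: [5, 5, 5, 5, 5, 5, 5, 5, 5, 5, 5, 5, 5, 5, 5, 5, 5, 5, 5, 5]  (all equal)

Answer: 23
Key observation: Synchronization is absorbing here: once all oscillators are equal they stay equal, and step 23 is the first all-equal step.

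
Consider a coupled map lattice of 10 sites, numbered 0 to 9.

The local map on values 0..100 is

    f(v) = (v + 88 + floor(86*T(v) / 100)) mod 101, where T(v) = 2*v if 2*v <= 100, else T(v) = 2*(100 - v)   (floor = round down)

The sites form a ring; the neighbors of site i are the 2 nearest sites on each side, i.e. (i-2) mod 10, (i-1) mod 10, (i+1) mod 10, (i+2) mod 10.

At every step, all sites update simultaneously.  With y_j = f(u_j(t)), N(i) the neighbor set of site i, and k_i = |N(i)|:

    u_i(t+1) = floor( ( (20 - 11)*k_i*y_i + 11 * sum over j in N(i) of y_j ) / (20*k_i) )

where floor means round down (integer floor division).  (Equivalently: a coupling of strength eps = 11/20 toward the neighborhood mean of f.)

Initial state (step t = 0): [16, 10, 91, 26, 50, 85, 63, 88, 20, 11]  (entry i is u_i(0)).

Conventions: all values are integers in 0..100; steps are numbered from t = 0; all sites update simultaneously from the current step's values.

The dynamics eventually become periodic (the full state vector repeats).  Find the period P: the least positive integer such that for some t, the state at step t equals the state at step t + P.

Simulating step by step:
t=0: [16, 10, 91, 26, 50, 85, 63, 88, 20, 11]
t=1: [36, 33, 58, 56, 45, 69, 40, 65, 39, 31]
t=2: [73, 60, 32, 22, 22, 21, 59, 41, 77, 68]
t=3: [15, 24, 48, 45, 45, 47, 32, 53, 18, 20]
t=4: [31, 36, 20, 15, 18, 20, 43, 30, 37, 36]
t=5: [72, 68, 48, 39, 31, 36, 32, 60, 70, 80]
t=6: [7, 19, 31, 66, 68, 72, 57, 28, 16, 4]
t=7: [35, 42, 40, 21, 18, 16, 22, 48, 38, 62]
t=8: [64, 32, 64, 41, 45, 32, 44, 31, 62, 31]
t=9: [28, 59, 31, 67, 29, 58, 25, 54, 27, 55]
t=10: [50, 28, 52, 27, 50, 27, 46, 29, 48, 29]
t=11: [32, 51, 31, 49, 30, 48, 27, 50, 29, 52]
t=12: [57, 34, 56, 32, 53, 30, 50, 32, 53, 34]
t=13: [33, 61, 33, 58, 33, 56, 34, 59, 34, 61]
t=14: [59, 31, 59, 32, 60, 33, 61, 32, 60, 31]
t=15: [30, 56, 30, 57, 30, 58, 30, 57, 30, 55]
t=16: [54, 31, 53, 30, 53, 30, 53, 30, 53, 31]
t=17: [33, 56, 32, 54, 32, 54, 32, 54, 32, 56]
t=18: [59, 33, 58, 33, 58, 34, 58, 33, 58, 33]
t=19: [32, 59, 32, 59, 32, 60, 32, 59, 32, 59]
t=20: [57, 31, 57, 31, 57, 30, 57, 31, 57, 31]
t=21: [31, 55, 31, 55, 30, 54, 30, 55, 31, 55]
t=22: [56, 32, 56, 32, 54, 32, 54, 32, 56, 32]
t=23: [32, 58, 32, 58, 33, 58, 33, 58, 32, 58]
t=24: [58, 31, 58, 32, 59, 32, 59, 32, 58, 31]
t=25: [31, 56, 31, 57, 31, 57, 31, 57, 31, 56]
t=26: [56, 31, 56, 31, 55, 31, 55, 31, 56, 31]
t=27: [31, 56, 31, 56, 32, 56, 32, 56, 31, 56]
t=28: [56, 31, 56, 32, 57, 32, 57, 32, 56, 31]
t=29: [31, 56, 32, 57, 32, 58, 32, 57, 32, 56]
t=30: [56, 32, 57, 32, 58, 31, 58, 32, 57, 32]
t=31: [32, 58, 32, 57, 31, 56, 31, 57, 32, 58]
t=32: [58, 31, 57, 31, 56, 31, 56, 31, 57, 31]
t=33: [31, 55, 31, 56, 31, 56, 31, 56, 31, 55]
t=34: [56, 32, 56, 31, 56, 31, 56, 31, 56, 32]
t=35: [32, 57, 32, 56, 31, 56, 31, 56, 32, 57]
t=36: [58, 32, 57, 32, 56, 31, 56, 32, 57, 32]
t=37: [31, 58, 32, 57, 32, 56, 32, 57, 32, 58]
t=38: [56, 31, 57, 32, 58, 32, 58, 32, 57, 31]
t=39: [31, 56, 31, 57, 31, 58, 31, 57, 31, 56]
t=40: [56, 31, 56, 31, 55, 31, 55, 31, 56, 31]

Answer: 14
Key observation: The state at step 26, [56, 31, 56, 31, 55, 31, 55, 31, 56, 31], reappears at step 40 — and no state repeats earlier — so the cycle the system enters has period 14.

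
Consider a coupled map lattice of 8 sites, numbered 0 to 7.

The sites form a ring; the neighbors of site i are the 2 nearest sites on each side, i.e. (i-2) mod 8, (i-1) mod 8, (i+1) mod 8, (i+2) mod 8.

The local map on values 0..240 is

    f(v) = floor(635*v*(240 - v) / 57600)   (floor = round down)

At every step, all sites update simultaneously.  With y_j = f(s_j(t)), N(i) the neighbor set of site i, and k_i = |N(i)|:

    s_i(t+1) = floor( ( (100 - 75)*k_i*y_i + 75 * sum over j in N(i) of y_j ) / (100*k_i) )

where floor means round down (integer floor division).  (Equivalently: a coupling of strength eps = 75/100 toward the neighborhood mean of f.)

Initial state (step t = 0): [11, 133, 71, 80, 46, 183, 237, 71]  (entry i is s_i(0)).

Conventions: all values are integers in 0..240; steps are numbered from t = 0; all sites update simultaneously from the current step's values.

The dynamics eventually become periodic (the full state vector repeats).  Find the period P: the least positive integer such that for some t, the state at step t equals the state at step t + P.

Simulating step by step:
t=0: [11, 133, 71, 80, 46, 183, 237, 71]
t=1: [86, 120, 112, 129, 98, 99, 71, 90]
t=2: [148, 153, 154, 155, 150, 148, 145, 147]
t=3: [148, 147, 146, 146, 148, 148, 149, 149]
t=4: [149, 150, 150, 150, 150, 149, 149, 149]
t=5: [148, 148, 148, 148, 148, 148, 148, 148]
t=6: [150, 150, 150, 150, 150, 150, 150, 150]
t=7: [148, 148, 148, 148, 148, 148, 148, 148]

Answer: 2
Key observation: The state at step 5, [148, 148, 148, 148, 148, 148, 148, 148], reappears at step 7 — and no state repeats earlier — so the cycle the system enters has period 2.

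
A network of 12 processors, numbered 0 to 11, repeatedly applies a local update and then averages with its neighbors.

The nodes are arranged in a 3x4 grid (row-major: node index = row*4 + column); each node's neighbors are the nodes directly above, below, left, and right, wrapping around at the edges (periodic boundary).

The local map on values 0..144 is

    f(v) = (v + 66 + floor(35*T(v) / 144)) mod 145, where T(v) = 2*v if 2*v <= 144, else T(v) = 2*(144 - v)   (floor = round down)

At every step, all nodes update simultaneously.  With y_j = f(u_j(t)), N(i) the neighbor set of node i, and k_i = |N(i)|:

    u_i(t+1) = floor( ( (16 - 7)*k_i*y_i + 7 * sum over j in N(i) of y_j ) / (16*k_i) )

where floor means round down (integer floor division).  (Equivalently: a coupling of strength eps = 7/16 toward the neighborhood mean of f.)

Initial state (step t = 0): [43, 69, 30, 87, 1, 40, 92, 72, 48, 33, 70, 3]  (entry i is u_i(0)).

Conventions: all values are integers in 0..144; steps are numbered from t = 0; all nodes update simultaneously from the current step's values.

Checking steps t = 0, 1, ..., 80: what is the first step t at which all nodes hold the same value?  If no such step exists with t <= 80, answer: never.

Answer: 18
Key observation: Synchronization is absorbing here: once all nodes are equal they stay equal, and step 18 is the first all-equal step.

Derivation:
t=0: [43, 69, 30, 87, 1, 40, 92, 72, 48, 33, 70, 3]  (not all equal)
t=1: [101, 65, 75, 56, 83, 96, 52, 38, 118, 98, 50, 63]  (not all equal)
t=2: [35, 26, 49, 24, 46, 48, 116, 89, 42, 50, 103, 42]  (not all equal)
t=3: [117, 116, 110, 102, 121, 123, 66, 65, 128, 123, 74, 105]  (not all equal)
t=4: [50, 50, 41, 41, 49, 49, 26, 26, 53, 51, 34, 40]  (not all equal)
t=5: [138, 138, 124, 125, 135, 134, 111, 112, 140, 138, 119, 123]  (not all equal)
t=6: [60, 60, 54, 54, 58, 58, 50, 50, 60, 59, 52, 54]  (not all equal)
t=7: [8, 8, 32, 17, 22, 21, 110, 95, 8, 23, 96, 32]  (not all equal)
t=8: [80, 85, 91, 88, 86, 89, 58, 60, 85, 88, 63, 90]  (not all equal)
t=9: [33, 34, 30, 32, 31, 32, 14, 18, 34, 33, 20, 31]  (not all equal)
t=10: [114, 114, 106, 110, 110, 110, 93, 98, 114, 112, 99, 108]  (not all equal)
t=11: [48, 48, 44, 46, 46, 46, 40, 42, 48, 47, 42, 45]  (not all equal)
t=12: [136, 135, 131, 133, 134, 133, 127, 129, 135, 134, 129, 131]  (not all equal)
t=13: [59, 59, 58, 58, 59, 58, 56, 57, 59, 59, 57, 58]  (not all equal)
t=14: [7, 7, 6, 6, 7, 7, 4, 5, 7, 7, 5, 6]  (not all equal)
t=15: [75, 75, 73, 74, 75, 75, 72, 73, 75, 75, 73, 74]  (not all equal)
t=16: [29, 28, 28, 28, 28, 28, 28, 28, 29, 28, 28, 28]  (not all equal)
t=17: [108, 107, 107, 107, 107, 107, 107, 107, 108, 107, 107, 107]  (not all equal)
t=18: [45, 45, 45, 45, 45, 45, 45, 45, 45, 45, 45, 45]  (all equal)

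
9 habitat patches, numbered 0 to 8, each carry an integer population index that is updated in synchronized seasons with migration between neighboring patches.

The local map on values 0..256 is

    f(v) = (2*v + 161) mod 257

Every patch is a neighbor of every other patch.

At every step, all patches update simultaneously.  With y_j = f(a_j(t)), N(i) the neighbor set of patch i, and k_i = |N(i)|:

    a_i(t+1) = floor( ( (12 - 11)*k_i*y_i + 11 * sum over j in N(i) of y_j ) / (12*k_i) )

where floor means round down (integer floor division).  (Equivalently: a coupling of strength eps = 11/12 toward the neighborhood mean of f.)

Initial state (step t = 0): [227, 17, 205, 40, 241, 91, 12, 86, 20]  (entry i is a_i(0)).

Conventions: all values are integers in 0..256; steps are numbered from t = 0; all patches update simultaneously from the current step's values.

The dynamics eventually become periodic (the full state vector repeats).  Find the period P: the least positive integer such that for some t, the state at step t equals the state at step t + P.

Simulating step by step:
t=0: [227, 17, 205, 40, 241, 91, 12, 86, 20]
t=1: [142, 139, 143, 138, 141, 142, 139, 143, 139]
t=2: [185, 185, 185, 185, 185, 185, 185, 185, 185]
t=3: [17, 17, 17, 17, 17, 17, 17, 17, 17]
t=4: [195, 195, 195, 195, 195, 195, 195, 195, 195]
t=5: [37, 37, 37, 37, 37, 37, 37, 37, 37]
t=6: [235, 235, 235, 235, 235, 235, 235, 235, 235]
t=7: [117, 117, 117, 117, 117, 117, 117, 117, 117]
t=8: [138, 138, 138, 138, 138, 138, 138, 138, 138]
t=9: [180, 180, 180, 180, 180, 180, 180, 180, 180]
t=10: [7, 7, 7, 7, 7, 7, 7, 7, 7]
t=11: [175, 175, 175, 175, 175, 175, 175, 175, 175]
t=12: [254, 254, 254, 254, 254, 254, 254, 254, 254]
t=13: [155, 155, 155, 155, 155, 155, 155, 155, 155]
t=14: [214, 214, 214, 214, 214, 214, 214, 214, 214]
t=15: [75, 75, 75, 75, 75, 75, 75, 75, 75]
t=16: [54, 54, 54, 54, 54, 54, 54, 54, 54]
t=17: [12, 12, 12, 12, 12, 12, 12, 12, 12]
t=18: [185, 185, 185, 185, 185, 185, 185, 185, 185]

Answer: 16
Key observation: The state at step 2, [185, 185, 185, 185, 185, 185, 185, 185, 185], reappears at step 18 — and no state repeats earlier — so the cycle the system enters has period 16.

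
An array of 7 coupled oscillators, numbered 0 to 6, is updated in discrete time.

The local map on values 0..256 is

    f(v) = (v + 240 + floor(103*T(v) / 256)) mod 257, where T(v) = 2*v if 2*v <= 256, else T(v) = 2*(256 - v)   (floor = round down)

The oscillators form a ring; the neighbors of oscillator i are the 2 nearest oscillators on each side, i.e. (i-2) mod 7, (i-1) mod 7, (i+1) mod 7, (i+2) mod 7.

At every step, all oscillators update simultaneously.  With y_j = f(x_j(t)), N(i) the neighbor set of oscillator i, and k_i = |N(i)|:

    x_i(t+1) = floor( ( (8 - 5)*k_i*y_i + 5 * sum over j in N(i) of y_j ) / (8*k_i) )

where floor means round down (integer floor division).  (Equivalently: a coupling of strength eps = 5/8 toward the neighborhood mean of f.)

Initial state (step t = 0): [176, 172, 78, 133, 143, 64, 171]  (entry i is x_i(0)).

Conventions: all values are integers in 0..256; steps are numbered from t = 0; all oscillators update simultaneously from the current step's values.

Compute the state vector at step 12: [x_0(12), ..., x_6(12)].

Answer: [234, 234, 234, 234, 234, 234, 234]

Derivation:
t=0: [176, 172, 78, 133, 143, 64, 171]
t=1: [187, 205, 182, 183, 183, 173, 201]
t=2: [225, 226, 224, 224, 224, 224, 226]
t=3: [232, 232, 232, 232, 232, 232, 232]
t=4: [234, 234, 234, 234, 234, 234, 234]
t=5: [234, 234, 234, 234, 234, 234, 234]
t=6: [234, 234, 234, 234, 234, 234, 234]
t=7: [234, 234, 234, 234, 234, 234, 234]
t=8: [234, 234, 234, 234, 234, 234, 234]
t=9: [234, 234, 234, 234, 234, 234, 234]
t=10: [234, 234, 234, 234, 234, 234, 234]
t=11: [234, 234, 234, 234, 234, 234, 234]
t=12: [234, 234, 234, 234, 234, 234, 234]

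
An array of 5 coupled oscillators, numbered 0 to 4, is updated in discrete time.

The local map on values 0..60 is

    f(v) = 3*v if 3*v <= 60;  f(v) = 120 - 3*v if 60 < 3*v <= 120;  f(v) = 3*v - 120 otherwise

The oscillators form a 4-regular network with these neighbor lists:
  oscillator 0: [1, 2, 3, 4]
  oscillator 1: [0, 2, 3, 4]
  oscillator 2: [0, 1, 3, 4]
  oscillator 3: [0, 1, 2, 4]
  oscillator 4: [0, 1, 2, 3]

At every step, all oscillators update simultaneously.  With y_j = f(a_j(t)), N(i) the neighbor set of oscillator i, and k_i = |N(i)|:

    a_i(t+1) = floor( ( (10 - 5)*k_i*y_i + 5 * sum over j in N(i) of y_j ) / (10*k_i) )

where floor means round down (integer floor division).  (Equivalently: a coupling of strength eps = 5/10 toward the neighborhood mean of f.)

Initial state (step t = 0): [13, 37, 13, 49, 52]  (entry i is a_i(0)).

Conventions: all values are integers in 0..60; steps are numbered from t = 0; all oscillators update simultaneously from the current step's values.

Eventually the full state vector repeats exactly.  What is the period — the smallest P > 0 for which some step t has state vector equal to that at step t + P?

Simulating step by step:
t=0: [13, 37, 13, 49, 52]
t=1: [33, 22, 33, 28, 32]
t=2: [27, 39, 27, 33, 28]
t=3: [31, 18, 31, 25, 30]
t=4: [33, 43, 33, 39, 34]
t=5: [16, 12, 16, 10, 15]
t=6: [43, 39, 43, 37, 42]
t=7: [7, 5, 7, 7, 6]
t=8: [19, 17, 19, 19, 18]
t=9: [55, 53, 55, 55, 54]
t=10: [43, 41, 43, 43, 42]
t=11: [7, 5, 7, 7, 6]

Answer: 4
Key observation: The state at step 7, [7, 5, 7, 7, 6], reappears at step 11 — and no state repeats earlier — so the cycle the system enters has period 4.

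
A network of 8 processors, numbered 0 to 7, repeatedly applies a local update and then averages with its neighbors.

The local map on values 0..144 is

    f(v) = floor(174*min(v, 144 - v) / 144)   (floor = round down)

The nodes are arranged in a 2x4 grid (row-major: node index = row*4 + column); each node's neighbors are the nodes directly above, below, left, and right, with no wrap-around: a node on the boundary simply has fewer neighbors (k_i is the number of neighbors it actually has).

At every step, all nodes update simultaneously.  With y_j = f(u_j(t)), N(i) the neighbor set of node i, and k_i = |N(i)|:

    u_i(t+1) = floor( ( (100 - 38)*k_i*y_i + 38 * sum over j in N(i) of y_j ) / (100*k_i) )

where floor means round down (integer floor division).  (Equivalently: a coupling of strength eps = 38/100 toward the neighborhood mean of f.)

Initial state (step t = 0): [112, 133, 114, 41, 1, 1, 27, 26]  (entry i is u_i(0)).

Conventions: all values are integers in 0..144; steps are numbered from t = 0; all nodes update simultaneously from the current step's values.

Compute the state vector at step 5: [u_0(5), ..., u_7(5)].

Simulating step by step:
t=0: [112, 133, 114, 41, 1, 1, 27, 26]
t=1: [26, 17, 34, 43, 8, 6, 28, 34]
t=2: [24, 22, 38, 47, 12, 12, 31, 41]
t=3: [25, 27, 42, 52, 16, 18, 36, 48]
t=4: [28, 32, 48, 58, 21, 24, 43, 55]
t=5: [32, 38, 56, 66, 27, 32, 51, 63]

Answer: [32, 38, 56, 66, 27, 32, 51, 63]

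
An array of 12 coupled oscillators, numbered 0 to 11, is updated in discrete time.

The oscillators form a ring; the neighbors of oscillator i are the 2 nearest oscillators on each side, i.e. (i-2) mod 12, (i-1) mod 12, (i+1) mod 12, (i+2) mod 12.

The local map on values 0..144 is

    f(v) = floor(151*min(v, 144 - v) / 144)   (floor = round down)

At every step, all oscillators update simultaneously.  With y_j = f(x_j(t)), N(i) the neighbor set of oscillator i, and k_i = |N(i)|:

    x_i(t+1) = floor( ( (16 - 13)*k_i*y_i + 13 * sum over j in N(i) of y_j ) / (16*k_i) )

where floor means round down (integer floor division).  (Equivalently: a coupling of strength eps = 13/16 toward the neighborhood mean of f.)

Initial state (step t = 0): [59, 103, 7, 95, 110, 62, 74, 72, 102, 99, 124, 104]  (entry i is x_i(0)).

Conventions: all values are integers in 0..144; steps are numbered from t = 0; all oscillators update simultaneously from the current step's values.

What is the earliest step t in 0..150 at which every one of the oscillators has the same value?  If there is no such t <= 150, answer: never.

Answer: 12
Key observation: Synchronization is absorbing here: once all oscillators are equal they stay equal, and step 12 is the first all-equal step.

Derivation:
t=0: [59, 103, 7, 95, 110, 62, 74, 72, 102, 99, 124, 104]  (not all equal)
t=1: [33, 40, 39, 39, 46, 59, 58, 60, 51, 45, 42, 42]  (not all equal)
t=2: [40, 39, 40, 46, 49, 54, 56, 56, 53, 50, 44, 41]  (not all equal)
t=3: [42, 42, 44, 47, 50, 54, 55, 55, 53, 50, 47, 44]  (not all equal)
t=4: [45, 45, 47, 49, 52, 54, 55, 55, 53, 51, 49, 47]  (not all equal)
t=5: [48, 48, 49, 51, 53, 54, 55, 55, 54, 53, 51, 49]  (not all equal)
t=6: [51, 51, 51, 53, 54, 55, 56, 56, 55, 54, 53, 51]  (not all equal)
t=7: [53, 53, 54, 54, 55, 56, 57, 57, 56, 55, 54, 54]  (not all equal)
t=8: [55, 55, 55, 56, 57, 57, 58, 58, 57, 57, 56, 55]  (not all equal)
t=9: [57, 57, 57, 58, 58, 59, 59, 59, 59, 58, 58, 57]  (not all equal)
t=10: [59, 59, 59, 59, 60, 60, 60, 60, 60, 60, 59, 59]  (not all equal)
t=11: [61, 61, 61, 61, 61, 61, 62, 62, 61, 61, 61, 61]  (not all equal)
t=12: [63, 63, 63, 63, 63, 63, 63, 63, 63, 63, 63, 63]  (all equal)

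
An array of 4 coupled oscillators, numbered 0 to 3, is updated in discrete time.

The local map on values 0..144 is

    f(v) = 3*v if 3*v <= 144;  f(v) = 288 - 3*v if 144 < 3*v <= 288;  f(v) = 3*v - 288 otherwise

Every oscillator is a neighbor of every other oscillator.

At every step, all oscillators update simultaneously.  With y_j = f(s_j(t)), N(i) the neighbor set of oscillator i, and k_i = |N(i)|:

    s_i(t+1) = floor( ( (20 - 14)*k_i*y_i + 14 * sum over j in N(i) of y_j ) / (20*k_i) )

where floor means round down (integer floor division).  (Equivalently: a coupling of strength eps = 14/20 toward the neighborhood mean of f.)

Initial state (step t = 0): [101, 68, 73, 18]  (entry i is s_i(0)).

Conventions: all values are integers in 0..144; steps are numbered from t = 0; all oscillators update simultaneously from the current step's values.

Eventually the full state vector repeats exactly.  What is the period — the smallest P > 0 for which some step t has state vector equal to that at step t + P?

Answer: 8
Key observation: The state at step 5, [135, 135, 135, 135], reappears at step 13 — and no state repeats earlier — so the cycle the system enters has period 8.

Derivation:
t=0: [101, 68, 73, 18]
t=1: [52, 57, 56, 55]
t=2: [123, 122, 122, 123]
t=3: [79, 79, 79, 79]
t=4: [51, 51, 51, 51]
t=5: [135, 135, 135, 135]
t=6: [117, 117, 117, 117]
t=7: [63, 63, 63, 63]
t=8: [99, 99, 99, 99]
t=9: [9, 9, 9, 9]
t=10: [27, 27, 27, 27]
t=11: [81, 81, 81, 81]
t=12: [45, 45, 45, 45]
t=13: [135, 135, 135, 135]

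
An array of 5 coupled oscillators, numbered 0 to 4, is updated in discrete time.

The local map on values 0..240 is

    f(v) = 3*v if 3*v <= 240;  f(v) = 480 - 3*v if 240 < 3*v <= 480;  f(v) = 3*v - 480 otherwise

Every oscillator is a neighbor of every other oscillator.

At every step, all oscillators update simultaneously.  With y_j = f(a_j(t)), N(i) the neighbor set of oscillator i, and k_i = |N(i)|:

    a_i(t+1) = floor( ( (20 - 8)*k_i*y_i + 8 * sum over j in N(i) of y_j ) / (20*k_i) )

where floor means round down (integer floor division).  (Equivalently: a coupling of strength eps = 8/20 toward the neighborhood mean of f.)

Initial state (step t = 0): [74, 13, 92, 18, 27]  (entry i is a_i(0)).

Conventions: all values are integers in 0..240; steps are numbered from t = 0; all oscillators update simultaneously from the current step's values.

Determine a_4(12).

Answer: a_4(12) = 167

Derivation:
t=0: [74, 13, 92, 18, 27]
t=1: [171, 79, 162, 87, 100]
t=2: [84, 186, 70, 177, 157]
t=3: [171, 96, 162, 83, 62]
t=4: [81, 160, 67, 180, 157]
t=5: [169, 50, 151, 80, 55]
t=6: [74, 135, 74, 180, 143]
t=7: [174, 100, 174, 93, 88]
t=8: [89, 158, 89, 168, 176]
t=9: [156, 53, 156, 62, 74]
t=10: [65, 138, 65, 152, 170]
t=11: [148, 84, 148, 63, 66]
t=12: [86, 182, 86, 163, 167]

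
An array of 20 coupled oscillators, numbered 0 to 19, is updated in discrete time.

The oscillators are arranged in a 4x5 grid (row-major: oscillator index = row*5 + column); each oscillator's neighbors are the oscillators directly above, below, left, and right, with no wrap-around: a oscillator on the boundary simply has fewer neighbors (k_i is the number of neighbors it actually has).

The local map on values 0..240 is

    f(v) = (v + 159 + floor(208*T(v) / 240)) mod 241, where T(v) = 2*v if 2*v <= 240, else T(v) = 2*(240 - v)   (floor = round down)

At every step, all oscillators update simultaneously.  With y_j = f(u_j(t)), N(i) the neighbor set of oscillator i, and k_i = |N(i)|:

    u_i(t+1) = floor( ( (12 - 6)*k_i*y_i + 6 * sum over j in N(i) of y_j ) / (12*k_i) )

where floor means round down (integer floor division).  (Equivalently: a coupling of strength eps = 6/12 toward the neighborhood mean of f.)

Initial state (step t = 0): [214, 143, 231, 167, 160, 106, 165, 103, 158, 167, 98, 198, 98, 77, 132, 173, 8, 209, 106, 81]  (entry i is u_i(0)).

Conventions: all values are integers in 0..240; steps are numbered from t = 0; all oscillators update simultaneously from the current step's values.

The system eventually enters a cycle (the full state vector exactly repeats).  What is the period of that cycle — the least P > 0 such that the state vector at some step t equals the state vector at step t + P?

Simulating step by step:
t=0: [214, 143, 231, 167, 160, 106, 165, 103, 158, 167, 98, 198, 98, 77, 132, 173, 8, 209, 106, 81]
t=1: [197, 206, 188, 205, 213, 199, 209, 197, 202, 217, 192, 189, 179, 169, 198, 194, 185, 185, 178, 180]
t=2: [187, 185, 190, 184, 177, 187, 184, 189, 187, 178, 192, 194, 200, 202, 191, 193, 196, 199, 203, 198]
t=3: [196, 197, 195, 198, 202, 196, 197, 194, 195, 200, 193, 191, 188, 187, 192, 191, 190, 187, 186, 188]
t=4: [189, 189, 190, 188, 186, 190, 189, 191, 190, 188, 192, 192, 195, 195, 193, 193, 194, 195, 196, 195]
t=5: [194, 194, 194, 195, 196, 194, 194, 193, 194, 195, 193, 192, 191, 191, 192, 192, 191, 190, 190, 191]
t=6: [191, 191, 191, 190, 190, 191, 191, 191, 191, 191, 192, 192, 193, 192, 192, 192, 193, 193, 193, 193]
t=7: [193, 193, 193, 193, 193, 193, 193, 192, 193, 193, 193, 192, 192, 192, 192, 192, 192, 192, 192, 192]
t=8: [192, 192, 192, 192, 192, 192, 192, 192, 192, 192, 192, 192, 193, 192, 192, 192, 193, 193, 193, 193]
t=9: [193, 193, 193, 193, 193, 193, 193, 192, 193, 193, 193, 192, 192, 192, 192, 192, 192, 192, 192, 192]

Answer: 2
Key observation: The state at step 7, [193, 193, 193, 193, 193, 193, 193, 192, 193, 193, 193, 192, 192, 192, 192, 192, 192, 192, 192, 192], reappears at step 9 — and no state repeats earlier — so the cycle the system enters has period 2.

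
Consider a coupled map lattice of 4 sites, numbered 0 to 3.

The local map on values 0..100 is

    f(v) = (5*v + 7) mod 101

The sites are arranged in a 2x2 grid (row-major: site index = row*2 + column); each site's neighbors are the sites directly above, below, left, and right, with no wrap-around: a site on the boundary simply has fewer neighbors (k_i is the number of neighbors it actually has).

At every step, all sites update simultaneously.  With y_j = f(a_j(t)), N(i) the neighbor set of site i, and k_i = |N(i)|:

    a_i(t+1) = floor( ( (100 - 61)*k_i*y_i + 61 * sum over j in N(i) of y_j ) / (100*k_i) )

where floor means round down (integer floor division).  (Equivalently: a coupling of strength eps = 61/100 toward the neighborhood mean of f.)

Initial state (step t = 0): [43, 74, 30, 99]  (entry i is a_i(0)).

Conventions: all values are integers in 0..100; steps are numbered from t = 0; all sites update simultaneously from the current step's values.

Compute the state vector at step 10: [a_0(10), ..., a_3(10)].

Answer: [52, 54, 29, 28]

Derivation:
t=0: [43, 74, 30, 99]
t=1: [47, 64, 57, 77]
t=2: [50, 48, 74, 69]
t=3: [57, 49, 60, 55]
t=4: [51, 71, 53, 47]
t=5: [62, 53, 57, 54]
t=6: [54, 54, 62, 78]
t=7: [56, 80, 57, 63]
t=8: [61, 32, 66, 35]
t=9: [34, 53, 40, 62]
t=10: [52, 54, 29, 28]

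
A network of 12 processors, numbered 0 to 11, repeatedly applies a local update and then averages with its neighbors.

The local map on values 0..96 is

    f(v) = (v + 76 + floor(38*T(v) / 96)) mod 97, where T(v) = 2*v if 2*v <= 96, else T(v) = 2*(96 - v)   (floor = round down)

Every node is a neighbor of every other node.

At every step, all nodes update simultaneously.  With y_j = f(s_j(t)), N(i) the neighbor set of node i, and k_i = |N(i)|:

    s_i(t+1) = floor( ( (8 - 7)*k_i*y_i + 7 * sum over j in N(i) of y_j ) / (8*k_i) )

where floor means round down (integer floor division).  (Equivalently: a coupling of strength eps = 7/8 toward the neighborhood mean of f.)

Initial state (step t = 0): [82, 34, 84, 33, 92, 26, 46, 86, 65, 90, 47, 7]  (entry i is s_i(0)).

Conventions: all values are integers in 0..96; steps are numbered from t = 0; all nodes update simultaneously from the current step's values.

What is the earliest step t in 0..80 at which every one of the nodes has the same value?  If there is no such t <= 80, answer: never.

Answer: 2
Key observation: Synchronization is absorbing here: once all nodes are equal they stay equal, and step 2 is the first all-equal step.

Derivation:
t=0: [82, 34, 84, 33, 92, 26, 46, 86, 65, 90, 47, 7]  (not all equal)
t=1: [62, 61, 62, 60, 62, 60, 62, 62, 62, 62, 62, 63]  (not all equal)
t=2: [67, 67, 67, 67, 67, 67, 67, 67, 67, 67, 67, 67]  (all equal)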